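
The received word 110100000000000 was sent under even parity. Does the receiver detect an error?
Sum of received bits: 1+1+0+1+0+0+0+0+0+0+0+0+0+0+0 = 3; 3 mod 2 = 1. Result is 1 ≠ 0 → error detected.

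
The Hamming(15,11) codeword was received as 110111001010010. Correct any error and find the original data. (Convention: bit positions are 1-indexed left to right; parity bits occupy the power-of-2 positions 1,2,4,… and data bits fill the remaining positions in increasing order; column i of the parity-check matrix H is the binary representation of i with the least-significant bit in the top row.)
Syndrome s = H · r^T (mod 2), r = 110111001010010:
  s[0] = (101010101010101)·(110111001010010) mod 2 = 1+0+0+0+1+0+0+0+1+0+1+0+0+0+0 mod 2 = 0
  s[1] = (011001100110011)·(110111001010010) mod 2 = 0+1+0+0+0+1+0+0+0+0+1+0+0+1+0 mod 2 = 0
  s[2] = (000111100001111)·(110111001010010) mod 2 = 0+0+0+1+1+1+0+0+0+0+0+0+0+1+0 mod 2 = 0
  s[3] = (000000011111111)·(110111001010010) mod 2 = 0+0+0+0+0+0+0+0+1+0+1+0+0+1+0 mod 2 = 1
Syndrome = 0001
Column 8 of H equals this syndrome → error at bit 8 (1-indexed).
Flip bit 8: 110111001010010 → 110111011010010
Extract data bits at positions {3,5,6,7,9,10,11,12,13,14,15}: 01101010010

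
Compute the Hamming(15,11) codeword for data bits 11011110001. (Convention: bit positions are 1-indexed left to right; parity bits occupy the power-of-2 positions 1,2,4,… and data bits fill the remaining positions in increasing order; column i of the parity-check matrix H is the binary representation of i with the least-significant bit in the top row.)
Codeword c = d · G (mod 2), d = 11011110001:
  c[0] = d·G[:,0] = (11011110001)·(11011010101) mod 2 = 1+1+0+1+1+0+1+0+0+0+1 mod 2 = 0
  c[1] = d·G[:,1] = (11011110001)·(10110110011) mod 2 = 1+0+0+1+0+1+1+0+0+0+1 mod 2 = 1
  c[2] = d·G[:,2] = (11011110001)·(10000000000) mod 2 = 1+0+0+0+0+0+0+0+0+0+0 mod 2 = 1
  c[3] = d·G[:,3] = (11011110001)·(01110001111) mod 2 = 0+1+0+1+0+0+0+0+0+0+1 mod 2 = 1
  c[4] = d·G[:,4] = (11011110001)·(01000000000) mod 2 = 0+1+0+0+0+0+0+0+0+0+0 mod 2 = 1
  c[5] = d·G[:,5] = (11011110001)·(00100000000) mod 2 = 0+0+0+0+0+0+0+0+0+0+0 mod 2 = 0
  c[6] = d·G[:,6] = (11011110001)·(00010000000) mod 2 = 0+0+0+1+0+0+0+0+0+0+0 mod 2 = 1
  c[7] = d·G[:,7] = (11011110001)·(00001111111) mod 2 = 0+0+0+0+1+1+1+0+0+0+1 mod 2 = 0
  c[8] = d·G[:,8] = (11011110001)·(00001000000) mod 2 = 0+0+0+0+1+0+0+0+0+0+0 mod 2 = 1
  c[9] = d·G[:,9] = (11011110001)·(00000100000) mod 2 = 0+0+0+0+0+1+0+0+0+0+0 mod 2 = 1
  c[10] = d·G[:,10] = (11011110001)·(00000010000) mod 2 = 0+0+0+0+0+0+1+0+0+0+0 mod 2 = 1
  c[11] = d·G[:,11] = (11011110001)·(00000001000) mod 2 = 0+0+0+0+0+0+0+0+0+0+0 mod 2 = 0
  c[12] = d·G[:,12] = (11011110001)·(00000000100) mod 2 = 0+0+0+0+0+0+0+0+0+0+0 mod 2 = 0
  c[13] = d·G[:,13] = (11011110001)·(00000000010) mod 2 = 0+0+0+0+0+0+0+0+0+0+0 mod 2 = 0
  c[14] = d·G[:,14] = (11011110001)·(00000000001) mod 2 = 0+0+0+0+0+0+0+0+0+0+1 mod 2 = 1
Codeword = 011110101110001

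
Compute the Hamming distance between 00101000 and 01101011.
XOR = 01000011, count of 1s = 3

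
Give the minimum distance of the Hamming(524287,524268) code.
d_min = 3 (every single-error-correcting Hamming code has d_min = 3).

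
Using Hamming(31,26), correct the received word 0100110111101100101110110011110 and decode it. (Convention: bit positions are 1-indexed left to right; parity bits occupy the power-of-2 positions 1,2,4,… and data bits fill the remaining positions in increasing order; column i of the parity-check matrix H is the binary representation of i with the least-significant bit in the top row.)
Syndrome s = H · r^T (mod 2), r = 0100110111101100101110110011110:
  s[0] = (1010101010101010101010101010101)·(0100110111101100101110110011110) mod 2 = 0+0+0+0+1+0+0+0+1+0+1+0+1+0+0+0+1+0+1+0+1+0+1+0+0+0+1+0+1+0+0 mod 2 = 0
  s[1] = (0110011001100110011001100110011)·(0100110111101100101110110011110) mod 2 = 0+1+0+0+0+1+0+0+0+1+1+0+0+1+0+0+0+0+1+0+0+0+1+0+0+0+1+0+0+1+0 mod 2 = 1
  s[2] = (0001111000011110000111100001111)·(0100110111101100101110110011110) mod 2 = 0+0+0+0+1+1+0+0+0+0+0+0+1+1+0+0+0+0+0+1+1+0+1+0+0+0+0+1+1+1+0 mod 2 = 0
  s[3] = (0000000111111110000000011111111)·(0100110111101100101110110011110) mod 2 = 0+0+0+0+0+0+0+1+1+1+1+0+1+1+0+0+0+0+0+0+0+0+0+1+0+0+1+1+1+1+0 mod 2 = 1
  s[4] = (0000000000000001111111111111111)·(0100110111101100101110110011110) mod 2 = 0+0+0+0+0+0+0+0+0+0+0+0+0+0+0+0+1+0+1+1+1+0+1+1+0+0+1+1+1+1+0 mod 2 = 0
Syndrome = 01010
Column 10 of H equals this syndrome → error at bit 10 (1-indexed).
Flip bit 10: 0100110111101100101110110011110 → 0100110110101100101110110011110
Extract data bits at positions {3,5,6,7,9,10,11,12,13,14,15,17,18,19,20,21,22,23,24,25,26,27,28,29,30,31}: 01101010110101110110011110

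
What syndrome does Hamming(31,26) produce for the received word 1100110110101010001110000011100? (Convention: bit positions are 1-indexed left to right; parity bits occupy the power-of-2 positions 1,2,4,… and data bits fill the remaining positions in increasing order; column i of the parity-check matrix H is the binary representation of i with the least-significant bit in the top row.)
Syndrome s = H · r^T (mod 2), r = 1100110110101010001110000011100:
  s[0] = (1010101010101010101010101010101)·(1100110110101010001110000011100) mod 2 = 1+0+0+0+1+0+0+0+1+0+1+0+1+0+1+0+0+0+1+0+1+0+0+0+0+0+1+0+1+0+0 mod 2 = 0
  s[1] = (0110011001100110011001100110011)·(1100110110101010001110000011100) mod 2 = 0+1+0+0+0+1+0+0+0+0+1+0+0+0+1+0+0+0+1+0+0+0+0+0+0+0+1+0+0+0+0 mod 2 = 0
  s[2] = (0001111000011110000111100001111)·(1100110110101010001110000011100) mod 2 = 0+0+0+0+1+1+0+0+0+0+0+0+1+0+1+0+0+0+0+1+1+0+0+0+0+0+0+1+1+0+0 mod 2 = 0
  s[3] = (0000000111111110000000011111111)·(1100110110101010001110000011100) mod 2 = 0+0+0+0+0+0+0+1+1+0+1+0+1+0+1+0+0+0+0+0+0+0+0+0+0+0+1+1+1+0+0 mod 2 = 0
  s[4] = (0000000000000001111111111111111)·(1100110110101010001110000011100) mod 2 = 0+0+0+0+0+0+0+0+0+0+0+0+0+0+0+0+0+0+1+1+1+0+0+0+0+0+1+1+1+0+0 mod 2 = 0
Syndrome = 00000
s = 0: no error detected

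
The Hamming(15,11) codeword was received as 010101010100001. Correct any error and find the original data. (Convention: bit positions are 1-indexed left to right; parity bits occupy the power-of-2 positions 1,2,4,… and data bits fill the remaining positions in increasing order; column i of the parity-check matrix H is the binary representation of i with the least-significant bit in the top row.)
Syndrome s = H · r^T (mod 2), r = 010101010100001:
  s[0] = (101010101010101)·(010101010100001) mod 2 = 0+0+0+0+0+0+0+0+0+0+0+0+0+0+1 mod 2 = 1
  s[1] = (011001100110011)·(010101010100001) mod 2 = 0+1+0+0+0+1+0+0+0+1+0+0+0+0+1 mod 2 = 0
  s[2] = (000111100001111)·(010101010100001) mod 2 = 0+0+0+1+0+1+0+0+0+0+0+0+0+0+1 mod 2 = 1
  s[3] = (000000011111111)·(010101010100001) mod 2 = 0+0+0+0+0+0+0+1+0+1+0+0+0+0+1 mod 2 = 1
Syndrome = 1011
Column 13 of H equals this syndrome → error at bit 13 (1-indexed).
Flip bit 13: 010101010100001 → 010101010100101
Extract data bits at positions {3,5,6,7,9,10,11,12,13,14,15}: 00100100101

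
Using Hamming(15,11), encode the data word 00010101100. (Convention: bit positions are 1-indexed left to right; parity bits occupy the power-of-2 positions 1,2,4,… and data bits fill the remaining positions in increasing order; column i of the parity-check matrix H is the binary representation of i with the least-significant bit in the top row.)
Codeword c = d · G (mod 2), d = 00010101100:
  c[0] = d·G[:,0] = (00010101100)·(11011010101) mod 2 = 0+0+0+1+0+0+0+0+1+0+0 mod 2 = 0
  c[1] = d·G[:,1] = (00010101100)·(10110110011) mod 2 = 0+0+0+1+0+1+0+0+0+0+0 mod 2 = 0
  c[2] = d·G[:,2] = (00010101100)·(10000000000) mod 2 = 0+0+0+0+0+0+0+0+0+0+0 mod 2 = 0
  c[3] = d·G[:,3] = (00010101100)·(01110001111) mod 2 = 0+0+0+1+0+0+0+1+1+0+0 mod 2 = 1
  c[4] = d·G[:,4] = (00010101100)·(01000000000) mod 2 = 0+0+0+0+0+0+0+0+0+0+0 mod 2 = 0
  c[5] = d·G[:,5] = (00010101100)·(00100000000) mod 2 = 0+0+0+0+0+0+0+0+0+0+0 mod 2 = 0
  c[6] = d·G[:,6] = (00010101100)·(00010000000) mod 2 = 0+0+0+1+0+0+0+0+0+0+0 mod 2 = 1
  c[7] = d·G[:,7] = (00010101100)·(00001111111) mod 2 = 0+0+0+0+0+1+0+1+1+0+0 mod 2 = 1
  c[8] = d·G[:,8] = (00010101100)·(00001000000) mod 2 = 0+0+0+0+0+0+0+0+0+0+0 mod 2 = 0
  c[9] = d·G[:,9] = (00010101100)·(00000100000) mod 2 = 0+0+0+0+0+1+0+0+0+0+0 mod 2 = 1
  c[10] = d·G[:,10] = (00010101100)·(00000010000) mod 2 = 0+0+0+0+0+0+0+0+0+0+0 mod 2 = 0
  c[11] = d·G[:,11] = (00010101100)·(00000001000) mod 2 = 0+0+0+0+0+0+0+1+0+0+0 mod 2 = 1
  c[12] = d·G[:,12] = (00010101100)·(00000000100) mod 2 = 0+0+0+0+0+0+0+0+1+0+0 mod 2 = 1
  c[13] = d·G[:,13] = (00010101100)·(00000000010) mod 2 = 0+0+0+0+0+0+0+0+0+0+0 mod 2 = 0
  c[14] = d·G[:,14] = (00010101100)·(00000000001) mod 2 = 0+0+0+0+0+0+0+0+0+0+0 mod 2 = 0
Codeword = 000100110101100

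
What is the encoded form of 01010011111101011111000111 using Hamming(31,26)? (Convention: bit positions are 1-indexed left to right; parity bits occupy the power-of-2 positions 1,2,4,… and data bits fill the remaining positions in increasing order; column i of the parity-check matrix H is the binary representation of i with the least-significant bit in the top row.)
Codeword c = d · G (mod 2), d = 01010011111101011111000111:
  c[0] = d·G[:,0] = (01010011111101011111000111)·(11011010101101010101010101) mod 2 = 0+1+0+1+0+0+1+0+1+0+1+1+0+1+0+1+0+1+0+1+0+0+0+1+0+1 mod 2 = 0
  c[1] = d·G[:,1] = (01010011111101011111000111)·(10110110011011001100110011) mod 2 = 0+0+0+1+0+0+1+0+0+1+1+0+0+1+0+0+1+1+0+0+0+0+0+0+1+1 mod 2 = 1
  c[2] = d·G[:,2] = (01010011111101011111000111)·(10000000000000000000000000) mod 2 = 0+0+0+0+0+0+0+0+0+0+0+0+0+0+0+0+0+0+0+0+0+0+0+0+0+0 mod 2 = 0
  c[3] = d·G[:,3] = (01010011111101011111000111)·(01110001111000111100001111) mod 2 = 0+1+0+1+0+0+0+1+1+1+1+0+0+0+0+1+1+1+0+0+0+0+0+1+1+1 mod 2 = 0
  c[4] = d·G[:,4] = (01010011111101011111000111)·(01000000000000000000000000) mod 2 = 0+1+0+0+0+0+0+0+0+0+0+0+0+0+0+0+0+0+0+0+0+0+0+0+0+0 mod 2 = 1
  c[5] = d·G[:,5] = (01010011111101011111000111)·(00100000000000000000000000) mod 2 = 0+0+0+0+0+0+0+0+0+0+0+0+0+0+0+0+0+0+0+0+0+0+0+0+0+0 mod 2 = 0
  c[6] = d·G[:,6] = (01010011111101011111000111)·(00010000000000000000000000) mod 2 = 0+0+0+1+0+0+0+0+0+0+0+0+0+0+0+0+0+0+0+0+0+0+0+0+0+0 mod 2 = 1
  c[7] = d·G[:,7] = (01010011111101011111000111)·(00001111111000000011111111) mod 2 = 0+0+0+0+0+0+1+1+1+1+1+0+0+0+0+0+0+0+1+1+0+0+0+1+1+1 mod 2 = 0
  c[8] = d·G[:,8] = (01010011111101011111000111)·(00001000000000000000000000) mod 2 = 0+0+0+0+0+0+0+0+0+0+0+0+0+0+0+0+0+0+0+0+0+0+0+0+0+0 mod 2 = 0
  c[9] = d·G[:,9] = (01010011111101011111000111)·(00000100000000000000000000) mod 2 = 0+0+0+0+0+0+0+0+0+0+0+0+0+0+0+0+0+0+0+0+0+0+0+0+0+0 mod 2 = 0
  c[10] = d·G[:,10] = (01010011111101011111000111)·(00000010000000000000000000) mod 2 = 0+0+0+0+0+0+1+0+0+0+0+0+0+0+0+0+0+0+0+0+0+0+0+0+0+0 mod 2 = 1
  c[11] = d·G[:,11] = (01010011111101011111000111)·(00000001000000000000000000) mod 2 = 0+0+0+0+0+0+0+1+0+0+0+0+0+0+0+0+0+0+0+0+0+0+0+0+0+0 mod 2 = 1
  c[12] = d·G[:,12] = (01010011111101011111000111)·(00000000100000000000000000) mod 2 = 0+0+0+0+0+0+0+0+1+0+0+0+0+0+0+0+0+0+0+0+0+0+0+0+0+0 mod 2 = 1
  c[13] = d·G[:,13] = (01010011111101011111000111)·(00000000010000000000000000) mod 2 = 0+0+0+0+0+0+0+0+0+1+0+0+0+0+0+0+0+0+0+0+0+0+0+0+0+0 mod 2 = 1
  c[14] = d·G[:,14] = (01010011111101011111000111)·(00000000001000000000000000) mod 2 = 0+0+0+0+0+0+0+0+0+0+1+0+0+0+0+0+0+0+0+0+0+0+0+0+0+0 mod 2 = 1
  c[15] = d·G[:,15] = (01010011111101011111000111)·(00000000000111111111111111) mod 2 = 0+0+0+0+0+0+0+0+0+0+0+1+0+1+0+1+1+1+1+1+0+0+0+1+1+1 mod 2 = 0
  c[16] = d·G[:,16] = (01010011111101011111000111)·(00000000000100000000000000) mod 2 = 0+0+0+0+0+0+0+0+0+0+0+1+0+0+0+0+0+0+0+0+0+0+0+0+0+0 mod 2 = 1
  c[17] = d·G[:,17] = (01010011111101011111000111)·(00000000000010000000000000) mod 2 = 0+0+0+0+0+0+0+0+0+0+0+0+0+0+0+0+0+0+0+0+0+0+0+0+0+0 mod 2 = 0
  c[18] = d·G[:,18] = (01010011111101011111000111)·(00000000000001000000000000) mod 2 = 0+0+0+0+0+0+0+0+0+0+0+0+0+1+0+0+0+0+0+0+0+0+0+0+0+0 mod 2 = 1
  c[19] = d·G[:,19] = (01010011111101011111000111)·(00000000000000100000000000) mod 2 = 0+0+0+0+0+0+0+0+0+0+0+0+0+0+0+0+0+0+0+0+0+0+0+0+0+0 mod 2 = 0
  c[20] = d·G[:,20] = (01010011111101011111000111)·(00000000000000010000000000) mod 2 = 0+0+0+0+0+0+0+0+0+0+0+0+0+0+0+1+0+0+0+0+0+0+0+0+0+0 mod 2 = 1
  c[21] = d·G[:,21] = (01010011111101011111000111)·(00000000000000001000000000) mod 2 = 0+0+0+0+0+0+0+0+0+0+0+0+0+0+0+0+1+0+0+0+0+0+0+0+0+0 mod 2 = 1
  c[22] = d·G[:,22] = (01010011111101011111000111)·(00000000000000000100000000) mod 2 = 0+0+0+0+0+0+0+0+0+0+0+0+0+0+0+0+0+1+0+0+0+0+0+0+0+0 mod 2 = 1
  c[23] = d·G[:,23] = (01010011111101011111000111)·(00000000000000000010000000) mod 2 = 0+0+0+0+0+0+0+0+0+0+0+0+0+0+0+0+0+0+1+0+0+0+0+0+0+0 mod 2 = 1
  c[24] = d·G[:,24] = (01010011111101011111000111)·(00000000000000000001000000) mod 2 = 0+0+0+0+0+0+0+0+0+0+0+0+0+0+0+0+0+0+0+1+0+0+0+0+0+0 mod 2 = 1
  c[25] = d·G[:,25] = (01010011111101011111000111)·(00000000000000000000100000) mod 2 = 0+0+0+0+0+0+0+0+0+0+0+0+0+0+0+0+0+0+0+0+0+0+0+0+0+0 mod 2 = 0
  c[26] = d·G[:,26] = (01010011111101011111000111)·(00000000000000000000010000) mod 2 = 0+0+0+0+0+0+0+0+0+0+0+0+0+0+0+0+0+0+0+0+0+0+0+0+0+0 mod 2 = 0
  c[27] = d·G[:,27] = (01010011111101011111000111)·(00000000000000000000001000) mod 2 = 0+0+0+0+0+0+0+0+0+0+0+0+0+0+0+0+0+0+0+0+0+0+0+0+0+0 mod 2 = 0
  c[28] = d·G[:,28] = (01010011111101011111000111)·(00000000000000000000000100) mod 2 = 0+0+0+0+0+0+0+0+0+0+0+0+0+0+0+0+0+0+0+0+0+0+0+1+0+0 mod 2 = 1
  c[29] = d·G[:,29] = (01010011111101011111000111)·(00000000000000000000000010) mod 2 = 0+0+0+0+0+0+0+0+0+0+0+0+0+0+0+0+0+0+0+0+0+0+0+0+1+0 mod 2 = 1
  c[30] = d·G[:,30] = (01010011111101011111000111)·(00000000000000000000000001) mod 2 = 0+0+0+0+0+0+0+0+0+0+0+0+0+0+0+0+0+0+0+0+0+0+0+0+0+1 mod 2 = 1
Codeword = 0100101000111110101011111000111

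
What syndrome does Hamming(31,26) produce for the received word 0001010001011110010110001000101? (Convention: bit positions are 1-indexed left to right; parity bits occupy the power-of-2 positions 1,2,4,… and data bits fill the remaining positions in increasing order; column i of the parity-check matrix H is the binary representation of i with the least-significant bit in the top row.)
Syndrome s = H · r^T (mod 2), r = 0001010001011110010110001000101:
  s[0] = (1010101010101010101010101010101)·(0001010001011110010110001000101) mod 2 = 0+0+0+0+0+0+0+0+0+0+0+0+1+0+1+0+0+0+0+0+1+0+0+0+1+0+0+0+1+0+1 mod 2 = 0
  s[1] = (0110011001100110011001100110011)·(0001010001011110010110001000101) mod 2 = 0+0+0+0+0+1+0+0+0+1+0+0+0+1+1+0+0+1+0+0+0+0+0+0+0+0+0+0+0+0+1 mod 2 = 0
  s[2] = (0001111000011110000111100001111)·(0001010001011110010110001000101) mod 2 = 0+0+0+1+0+1+0+0+0+0+0+1+1+1+1+0+0+0+0+1+1+0+0+0+0+0+0+0+1+0+1 mod 2 = 0
  s[3] = (0000000111111110000000011111111)·(0001010001011110010110001000101) mod 2 = 0+0+0+0+0+0+0+0+0+1+0+1+1+1+1+0+0+0+0+0+0+0+0+0+1+0+0+0+1+0+1 mod 2 = 0
  s[4] = (0000000000000001111111111111111)·(0001010001011110010110001000101) mod 2 = 0+0+0+0+0+0+0+0+0+0+0+0+0+0+0+0+0+1+0+1+1+0+0+0+1+0+0+0+1+0+1 mod 2 = 0
Syndrome = 00000
s = 0: no error detected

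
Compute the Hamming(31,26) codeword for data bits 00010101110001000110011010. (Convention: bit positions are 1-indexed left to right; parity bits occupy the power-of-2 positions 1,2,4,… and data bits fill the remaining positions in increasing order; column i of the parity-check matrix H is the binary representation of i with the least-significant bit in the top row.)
Codeword c = d · G (mod 2), d = 00010101110001000110011010:
  c[0] = d·G[:,0] = (00010101110001000110011010)·(11011010101101010101010101) mod 2 = 0+0+0+1+0+0+0+0+1+0+0+0+0+1+0+0+0+1+0+0+0+1+0+0+0+0 mod 2 = 1
  c[1] = d·G[:,1] = (00010101110001000110011010)·(10110110011011001100110011) mod 2 = 0+0+0+1+0+1+0+0+0+1+0+0+0+1+0+0+0+1+0+0+0+1+0+0+1+0 mod 2 = 1
  c[2] = d·G[:,2] = (00010101110001000110011010)·(10000000000000000000000000) mod 2 = 0+0+0+0+0+0+0+0+0+0+0+0+0+0+0+0+0+0+0+0+0+0+0+0+0+0 mod 2 = 0
  c[3] = d·G[:,3] = (00010101110001000110011010)·(01110001111000111100001111) mod 2 = 0+0+0+1+0+0+0+1+1+1+0+0+0+0+0+0+0+1+0+0+0+0+1+0+1+0 mod 2 = 1
  c[4] = d·G[:,4] = (00010101110001000110011010)·(01000000000000000000000000) mod 2 = 0+0+0+0+0+0+0+0+0+0+0+0+0+0+0+0+0+0+0+0+0+0+0+0+0+0 mod 2 = 0
  c[5] = d·G[:,5] = (00010101110001000110011010)·(00100000000000000000000000) mod 2 = 0+0+0+0+0+0+0+0+0+0+0+0+0+0+0+0+0+0+0+0+0+0+0+0+0+0 mod 2 = 0
  c[6] = d·G[:,6] = (00010101110001000110011010)·(00010000000000000000000000) mod 2 = 0+0+0+1+0+0+0+0+0+0+0+0+0+0+0+0+0+0+0+0+0+0+0+0+0+0 mod 2 = 1
  c[7] = d·G[:,7] = (00010101110001000110011010)·(00001111111000000011111111) mod 2 = 0+0+0+0+0+1+0+1+1+1+0+0+0+0+0+0+0+0+1+0+0+1+1+0+1+0 mod 2 = 0
  c[8] = d·G[:,8] = (00010101110001000110011010)·(00001000000000000000000000) mod 2 = 0+0+0+0+0+0+0+0+0+0+0+0+0+0+0+0+0+0+0+0+0+0+0+0+0+0 mod 2 = 0
  c[9] = d·G[:,9] = (00010101110001000110011010)·(00000100000000000000000000) mod 2 = 0+0+0+0+0+1+0+0+0+0+0+0+0+0+0+0+0+0+0+0+0+0+0+0+0+0 mod 2 = 1
  c[10] = d·G[:,10] = (00010101110001000110011010)·(00000010000000000000000000) mod 2 = 0+0+0+0+0+0+0+0+0+0+0+0+0+0+0+0+0+0+0+0+0+0+0+0+0+0 mod 2 = 0
  c[11] = d·G[:,11] = (00010101110001000110011010)·(00000001000000000000000000) mod 2 = 0+0+0+0+0+0+0+1+0+0+0+0+0+0+0+0+0+0+0+0+0+0+0+0+0+0 mod 2 = 1
  c[12] = d·G[:,12] = (00010101110001000110011010)·(00000000100000000000000000) mod 2 = 0+0+0+0+0+0+0+0+1+0+0+0+0+0+0+0+0+0+0+0+0+0+0+0+0+0 mod 2 = 1
  c[13] = d·G[:,13] = (00010101110001000110011010)·(00000000010000000000000000) mod 2 = 0+0+0+0+0+0+0+0+0+1+0+0+0+0+0+0+0+0+0+0+0+0+0+0+0+0 mod 2 = 1
  c[14] = d·G[:,14] = (00010101110001000110011010)·(00000000001000000000000000) mod 2 = 0+0+0+0+0+0+0+0+0+0+0+0+0+0+0+0+0+0+0+0+0+0+0+0+0+0 mod 2 = 0
  c[15] = d·G[:,15] = (00010101110001000110011010)·(00000000000111111111111111) mod 2 = 0+0+0+0+0+0+0+0+0+0+0+0+0+1+0+0+0+1+1+0+0+1+1+0+1+0 mod 2 = 0
  c[16] = d·G[:,16] = (00010101110001000110011010)·(00000000000100000000000000) mod 2 = 0+0+0+0+0+0+0+0+0+0+0+0+0+0+0+0+0+0+0+0+0+0+0+0+0+0 mod 2 = 0
  c[17] = d·G[:,17] = (00010101110001000110011010)·(00000000000010000000000000) mod 2 = 0+0+0+0+0+0+0+0+0+0+0+0+0+0+0+0+0+0+0+0+0+0+0+0+0+0 mod 2 = 0
  c[18] = d·G[:,18] = (00010101110001000110011010)·(00000000000001000000000000) mod 2 = 0+0+0+0+0+0+0+0+0+0+0+0+0+1+0+0+0+0+0+0+0+0+0+0+0+0 mod 2 = 1
  c[19] = d·G[:,19] = (00010101110001000110011010)·(00000000000000100000000000) mod 2 = 0+0+0+0+0+0+0+0+0+0+0+0+0+0+0+0+0+0+0+0+0+0+0+0+0+0 mod 2 = 0
  c[20] = d·G[:,20] = (00010101110001000110011010)·(00000000000000010000000000) mod 2 = 0+0+0+0+0+0+0+0+0+0+0+0+0+0+0+0+0+0+0+0+0+0+0+0+0+0 mod 2 = 0
  c[21] = d·G[:,21] = (00010101110001000110011010)·(00000000000000001000000000) mod 2 = 0+0+0+0+0+0+0+0+0+0+0+0+0+0+0+0+0+0+0+0+0+0+0+0+0+0 mod 2 = 0
  c[22] = d·G[:,22] = (00010101110001000110011010)·(00000000000000000100000000) mod 2 = 0+0+0+0+0+0+0+0+0+0+0+0+0+0+0+0+0+1+0+0+0+0+0+0+0+0 mod 2 = 1
  c[23] = d·G[:,23] = (00010101110001000110011010)·(00000000000000000010000000) mod 2 = 0+0+0+0+0+0+0+0+0+0+0+0+0+0+0+0+0+0+1+0+0+0+0+0+0+0 mod 2 = 1
  c[24] = d·G[:,24] = (00010101110001000110011010)·(00000000000000000001000000) mod 2 = 0+0+0+0+0+0+0+0+0+0+0+0+0+0+0+0+0+0+0+0+0+0+0+0+0+0 mod 2 = 0
  c[25] = d·G[:,25] = (00010101110001000110011010)·(00000000000000000000100000) mod 2 = 0+0+0+0+0+0+0+0+0+0+0+0+0+0+0+0+0+0+0+0+0+0+0+0+0+0 mod 2 = 0
  c[26] = d·G[:,26] = (00010101110001000110011010)·(00000000000000000000010000) mod 2 = 0+0+0+0+0+0+0+0+0+0+0+0+0+0+0+0+0+0+0+0+0+1+0+0+0+0 mod 2 = 1
  c[27] = d·G[:,27] = (00010101110001000110011010)·(00000000000000000000001000) mod 2 = 0+0+0+0+0+0+0+0+0+0+0+0+0+0+0+0+0+0+0+0+0+0+1+0+0+0 mod 2 = 1
  c[28] = d·G[:,28] = (00010101110001000110011010)·(00000000000000000000000100) mod 2 = 0+0+0+0+0+0+0+0+0+0+0+0+0+0+0+0+0+0+0+0+0+0+0+0+0+0 mod 2 = 0
  c[29] = d·G[:,29] = (00010101110001000110011010)·(00000000000000000000000010) mod 2 = 0+0+0+0+0+0+0+0+0+0+0+0+0+0+0+0+0+0+0+0+0+0+0+0+1+0 mod 2 = 1
  c[30] = d·G[:,30] = (00010101110001000110011010)·(00000000000000000000000001) mod 2 = 0+0+0+0+0+0+0+0+0+0+0+0+0+0+0+0+0+0+0+0+0+0+0+0+0+0 mod 2 = 0
Codeword = 1101001001011100001000110011010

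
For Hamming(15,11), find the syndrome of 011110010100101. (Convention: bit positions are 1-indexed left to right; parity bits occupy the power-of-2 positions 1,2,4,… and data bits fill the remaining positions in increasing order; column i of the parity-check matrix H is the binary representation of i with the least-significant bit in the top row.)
Syndrome s = H · r^T (mod 2), r = 011110010100101:
  s[0] = (101010101010101)·(011110010100101) mod 2 = 0+0+1+0+1+0+0+0+0+0+0+0+1+0+1 mod 2 = 0
  s[1] = (011001100110011)·(011110010100101) mod 2 = 0+1+1+0+0+0+0+0+0+1+0+0+0+0+1 mod 2 = 0
  s[2] = (000111100001111)·(011110010100101) mod 2 = 0+0+0+1+1+0+0+0+0+0+0+0+1+0+1 mod 2 = 0
  s[3] = (000000011111111)·(011110010100101) mod 2 = 0+0+0+0+0+0+0+1+0+1+0+0+1+0+1 mod 2 = 0
Syndrome = 0000
s = 0: no error detected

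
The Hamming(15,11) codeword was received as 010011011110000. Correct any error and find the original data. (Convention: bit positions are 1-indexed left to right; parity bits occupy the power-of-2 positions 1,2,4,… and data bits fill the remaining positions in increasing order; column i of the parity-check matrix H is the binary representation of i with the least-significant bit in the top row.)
Syndrome s = H · r^T (mod 2), r = 010011011110000:
  s[0] = (101010101010101)·(010011011110000) mod 2 = 0+0+0+0+1+0+0+0+1+0+1+0+0+0+0 mod 2 = 1
  s[1] = (011001100110011)·(010011011110000) mod 2 = 0+1+0+0+0+1+0+0+0+1+1+0+0+0+0 mod 2 = 0
  s[2] = (000111100001111)·(010011011110000) mod 2 = 0+0+0+0+1+1+0+0+0+0+0+0+0+0+0 mod 2 = 0
  s[3] = (000000011111111)·(010011011110000) mod 2 = 0+0+0+0+0+0+0+1+1+1+1+0+0+0+0 mod 2 = 0
Syndrome = 1000
Column 1 of H equals this syndrome → error at bit 1 (1-indexed).
Flip bit 1: 010011011110000 → 110011011110000
Extract data bits at positions {3,5,6,7,9,10,11,12,13,14,15}: 01101110000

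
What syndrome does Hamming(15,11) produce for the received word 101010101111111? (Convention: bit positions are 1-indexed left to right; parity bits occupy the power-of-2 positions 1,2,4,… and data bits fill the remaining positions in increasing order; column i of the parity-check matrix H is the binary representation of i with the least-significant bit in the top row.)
Syndrome s = H · r^T (mod 2), r = 101010101111111:
  s[0] = (101010101010101)·(101010101111111) mod 2 = 1+0+1+0+1+0+1+0+1+0+1+0+1+0+1 mod 2 = 0
  s[1] = (011001100110011)·(101010101111111) mod 2 = 0+0+1+0+0+0+1+0+0+1+1+0+0+1+1 mod 2 = 0
  s[2] = (000111100001111)·(101010101111111) mod 2 = 0+0+0+0+1+0+1+0+0+0+0+1+1+1+1 mod 2 = 0
  s[3] = (000000011111111)·(101010101111111) mod 2 = 0+0+0+0+0+0+0+0+1+1+1+1+1+1+1 mod 2 = 1
Syndrome = 0001
Non-zero syndrome: error at position 8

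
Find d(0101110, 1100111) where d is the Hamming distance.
XOR = 1001001, count of 1s = 3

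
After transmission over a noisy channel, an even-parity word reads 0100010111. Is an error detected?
Sum of received bits: 0+1+0+0+0+1+0+1+1+1 = 5; 5 mod 2 = 1. Result is 1 ≠ 0 → error detected.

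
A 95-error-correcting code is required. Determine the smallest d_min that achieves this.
Correcting t errors requires d_min ≥ 2t + 1 = 2·95 + 1 = 191.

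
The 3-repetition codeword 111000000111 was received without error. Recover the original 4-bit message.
Split into 3-bit blocks: 111 000 000 111
Data = 1001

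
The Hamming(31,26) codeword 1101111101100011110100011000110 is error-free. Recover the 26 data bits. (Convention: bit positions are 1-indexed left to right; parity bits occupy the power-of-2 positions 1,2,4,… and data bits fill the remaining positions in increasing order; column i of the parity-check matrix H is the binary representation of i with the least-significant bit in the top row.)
Parity bits occupy power-of-2 positions; data bits are at positions {3,5,6,7,9,10,11,12,13,14,15,17,18,19,20,21,22,23,24,25,26,27,28,29,30,31} (1-indexed).
Extract: c[3]=0 c[5]=1 c[6]=1 c[7]=1 c[9]=0 c[10]=1 c[11]=1 c[12]=0 c[13]=0 c[14]=0 c[15]=1 c[17]=1 c[18]=1 c[19]=0 c[20]=1 c[21]=0 c[22]=0 c[23]=0 c[24]=1 c[25]=1 c[26]=0 c[27]=0 c[28]=0 c[29]=1 c[30]=1 c[31]=0
Data = 01110110001110100011000110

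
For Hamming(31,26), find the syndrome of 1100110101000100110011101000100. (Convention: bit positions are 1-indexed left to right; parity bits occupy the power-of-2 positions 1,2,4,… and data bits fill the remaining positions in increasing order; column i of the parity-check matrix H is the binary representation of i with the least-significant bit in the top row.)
Syndrome s = H · r^T (mod 2), r = 1100110101000100110011101000100:
  s[0] = (1010101010101010101010101010101)·(1100110101000100110011101000100) mod 2 = 1+0+0+0+1+0+0+0+0+0+0+0+0+0+0+0+1+0+0+0+1+0+1+0+1+0+0+0+1+0+0 mod 2 = 1
  s[1] = (0110011001100110011001100110011)·(1100110101000100110011101000100) mod 2 = 0+1+0+0+0+1+0+0+0+1+0+0+0+1+0+0+0+1+0+0+0+1+1+0+0+0+0+0+0+0+0 mod 2 = 1
  s[2] = (0001111000011110000111100001111)·(1100110101000100110011101000100) mod 2 = 0+0+0+0+1+1+0+0+0+0+0+0+0+1+0+0+0+0+0+0+1+1+1+0+0+0+0+0+1+0+0 mod 2 = 1
  s[3] = (0000000111111110000000011111111)·(1100110101000100110011101000100) mod 2 = 0+0+0+0+0+0+0+1+0+1+0+0+0+1+0+0+0+0+0+0+0+0+0+0+1+0+0+0+1+0+0 mod 2 = 1
  s[4] = (0000000000000001111111111111111)·(1100110101000100110011101000100) mod 2 = 0+0+0+0+0+0+0+0+0+0+0+0+0+0+0+0+1+1+0+0+1+1+1+0+1+0+0+0+1+0+0 mod 2 = 1
Syndrome = 11111
Non-zero syndrome: error at position 31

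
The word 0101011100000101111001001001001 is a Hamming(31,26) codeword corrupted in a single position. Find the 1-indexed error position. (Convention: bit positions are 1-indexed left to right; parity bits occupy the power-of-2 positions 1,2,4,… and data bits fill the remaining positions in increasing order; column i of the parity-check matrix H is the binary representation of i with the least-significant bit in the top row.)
Syndrome s = H · r^T (mod 2), r = 0101011100000101111001001001001:
  s[0] = (1010101010101010101010101010101)·(0101011100000101111001001001001) mod 2 = 0+0+0+0+0+0+1+0+0+0+0+0+0+0+0+0+1+0+1+0+0+0+0+0+1+0+0+0+0+0+1 mod 2 = 1
  s[1] = (0110011001100110011001100110011)·(0101011100000101111001001001001) mod 2 = 0+1+0+0+0+1+1+0+0+0+0+0+0+1+0+0+0+1+1+0+0+1+0+0+0+0+0+0+0+0+1 mod 2 = 0
  s[2] = (0001111000011110000111100001111)·(0101011100000101111001001001001) mod 2 = 0+0+0+1+0+1+1+0+0+0+0+0+0+1+0+0+0+0+0+0+0+1+0+0+0+0+0+1+0+0+1 mod 2 = 1
  s[3] = (0000000111111110000000011111111)·(0101011100000101111001001001001) mod 2 = 0+0+0+0+0+0+0+1+0+0+0+0+0+1+0+0+0+0+0+0+0+0+0+0+1+0+0+1+0+0+1 mod 2 = 1
  s[4] = (0000000000000001111111111111111)·(0101011100000101111001001001001) mod 2 = 0+0+0+0+0+0+0+0+0+0+0+0+0+0+0+1+1+1+1+0+0+1+0+0+1+0+0+1+0+0+1 mod 2 = 0
Syndrome = 10110
Column i of H is the binary representation of i, so the syndrome is the binary index of the flipped bit.
Read s = 10110 with s[0] as LSB: 1·2^0 + 0·2^1 + 1·2^2 + 1·2^3 + 0·2^4 = 13.
Error is at bit position 13.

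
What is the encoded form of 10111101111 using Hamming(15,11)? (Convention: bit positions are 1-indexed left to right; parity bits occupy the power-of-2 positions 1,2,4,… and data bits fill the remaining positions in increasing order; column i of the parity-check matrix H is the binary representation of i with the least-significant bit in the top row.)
Codeword c = d · G (mod 2), d = 10111101111:
  c[0] = d·G[:,0] = (10111101111)·(11011010101) mod 2 = 1+0+0+1+1+0+0+0+1+0+1 mod 2 = 1
  c[1] = d·G[:,1] = (10111101111)·(10110110011) mod 2 = 1+0+1+1+0+1+0+0+0+1+1 mod 2 = 0
  c[2] = d·G[:,2] = (10111101111)·(10000000000) mod 2 = 1+0+0+0+0+0+0+0+0+0+0 mod 2 = 1
  c[3] = d·G[:,3] = (10111101111)·(01110001111) mod 2 = 0+0+1+1+0+0+0+1+1+1+1 mod 2 = 0
  c[4] = d·G[:,4] = (10111101111)·(01000000000) mod 2 = 0+0+0+0+0+0+0+0+0+0+0 mod 2 = 0
  c[5] = d·G[:,5] = (10111101111)·(00100000000) mod 2 = 0+0+1+0+0+0+0+0+0+0+0 mod 2 = 1
  c[6] = d·G[:,6] = (10111101111)·(00010000000) mod 2 = 0+0+0+1+0+0+0+0+0+0+0 mod 2 = 1
  c[7] = d·G[:,7] = (10111101111)·(00001111111) mod 2 = 0+0+0+0+1+1+0+1+1+1+1 mod 2 = 0
  c[8] = d·G[:,8] = (10111101111)·(00001000000) mod 2 = 0+0+0+0+1+0+0+0+0+0+0 mod 2 = 1
  c[9] = d·G[:,9] = (10111101111)·(00000100000) mod 2 = 0+0+0+0+0+1+0+0+0+0+0 mod 2 = 1
  c[10] = d·G[:,10] = (10111101111)·(00000010000) mod 2 = 0+0+0+0+0+0+0+0+0+0+0 mod 2 = 0
  c[11] = d·G[:,11] = (10111101111)·(00000001000) mod 2 = 0+0+0+0+0+0+0+1+0+0+0 mod 2 = 1
  c[12] = d·G[:,12] = (10111101111)·(00000000100) mod 2 = 0+0+0+0+0+0+0+0+1+0+0 mod 2 = 1
  c[13] = d·G[:,13] = (10111101111)·(00000000010) mod 2 = 0+0+0+0+0+0+0+0+0+1+0 mod 2 = 1
  c[14] = d·G[:,14] = (10111101111)·(00000000001) mod 2 = 0+0+0+0+0+0+0+0+0+0+1 mod 2 = 1
Codeword = 101001101101111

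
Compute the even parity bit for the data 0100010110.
Sum of data bits: 0+1+0+0+0+1+0+1+1+0 = 4.
4 mod 2 = 0, so parity bit = 0.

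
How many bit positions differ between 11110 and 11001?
XOR = 00111, count of 1s = 3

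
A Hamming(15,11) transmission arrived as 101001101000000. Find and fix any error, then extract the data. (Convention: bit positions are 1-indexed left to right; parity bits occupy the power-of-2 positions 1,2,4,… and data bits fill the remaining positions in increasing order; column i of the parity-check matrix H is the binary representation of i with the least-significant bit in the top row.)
Syndrome s = H · r^T (mod 2), r = 101001101000000:
  s[0] = (101010101010101)·(101001101000000) mod 2 = 1+0+1+0+0+0+1+0+1+0+0+0+0+0+0 mod 2 = 0
  s[1] = (011001100110011)·(101001101000000) mod 2 = 0+0+1+0+0+1+1+0+0+0+0+0+0+0+0 mod 2 = 1
  s[2] = (000111100001111)·(101001101000000) mod 2 = 0+0+0+0+0+1+1+0+0+0+0+0+0+0+0 mod 2 = 0
  s[3] = (000000011111111)·(101001101000000) mod 2 = 0+0+0+0+0+0+0+0+1+0+0+0+0+0+0 mod 2 = 1
Syndrome = 0101
Column 10 of H equals this syndrome → error at bit 10 (1-indexed).
Flip bit 10: 101001101000000 → 101001101100000
Extract data bits at positions {3,5,6,7,9,10,11,12,13,14,15}: 10111100000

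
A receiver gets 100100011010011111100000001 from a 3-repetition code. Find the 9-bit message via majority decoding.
Split into 3-bit blocks and majority-vote each:
  block 1 = 100: 1 ones, 2 zeros → 0
  block 2 = 100: 1 ones, 2 zeros → 0
  block 3 = 011: 2 ones, 1 zeros → 1
  block 4 = 010: 1 ones, 2 zeros → 0
  block 5 = 011: 2 ones, 1 zeros → 1
  block 6 = 111: 3 ones, 0 zeros → 1
  block 7 = 100: 1 ones, 2 zeros → 0
  block 8 = 000: 0 ones, 3 zeros → 0
  block 9 = 001: 1 ones, 2 zeros → 0
Decoded = 001011000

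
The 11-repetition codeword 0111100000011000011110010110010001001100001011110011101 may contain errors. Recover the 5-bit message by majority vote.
Split into 11-bit blocks and majority-vote each:
  block 1 = 01111000000: 4 ones, 7 zeros → 0
  block 2 = 11000011110: 6 ones, 5 zeros → 1
  block 3 = 01011001000: 4 ones, 7 zeros → 0
  block 4 = 10011000010: 4 ones, 7 zeros → 0
  block 5 = 11110011101: 8 ones, 3 zeros → 1
Decoded = 01001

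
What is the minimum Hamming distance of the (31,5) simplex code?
d_min = 16 (every nonzero codeword of the simplex code S_5 has weight 2^(r−1) = 16).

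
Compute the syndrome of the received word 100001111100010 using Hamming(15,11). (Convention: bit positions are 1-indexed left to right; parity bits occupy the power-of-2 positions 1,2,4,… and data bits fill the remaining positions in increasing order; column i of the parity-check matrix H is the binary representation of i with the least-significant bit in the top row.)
Syndrome s = H · r^T (mod 2), r = 100001111100010:
  s[0] = (101010101010101)·(100001111100010) mod 2 = 1+0+0+0+0+0+1+0+1+0+0+0+0+0+0 mod 2 = 1
  s[1] = (011001100110011)·(100001111100010) mod 2 = 0+0+0+0+0+1+1+0+0+1+0+0+0+1+0 mod 2 = 0
  s[2] = (000111100001111)·(100001111100010) mod 2 = 0+0+0+0+0+1+1+0+0+0+0+0+0+1+0 mod 2 = 1
  s[3] = (000000011111111)·(100001111100010) mod 2 = 0+0+0+0+0+0+0+1+1+1+0+0+0+1+0 mod 2 = 0
Syndrome = 1010
Non-zero syndrome: error at position 5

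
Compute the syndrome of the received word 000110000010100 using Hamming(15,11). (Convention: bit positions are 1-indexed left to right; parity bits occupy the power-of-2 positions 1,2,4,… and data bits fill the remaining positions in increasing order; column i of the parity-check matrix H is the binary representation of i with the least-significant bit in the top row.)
Syndrome s = H · r^T (mod 2), r = 000110000010100:
  s[0] = (101010101010101)·(000110000010100) mod 2 = 0+0+0+0+1+0+0+0+0+0+1+0+1+0+0 mod 2 = 1
  s[1] = (011001100110011)·(000110000010100) mod 2 = 0+0+0+0+0+0+0+0+0+0+1+0+0+0+0 mod 2 = 1
  s[2] = (000111100001111)·(000110000010100) mod 2 = 0+0+0+1+1+0+0+0+0+0+0+0+1+0+0 mod 2 = 1
  s[3] = (000000011111111)·(000110000010100) mod 2 = 0+0+0+0+0+0+0+0+0+0+1+0+1+0+0 mod 2 = 0
Syndrome = 1110
Non-zero syndrome: error at position 7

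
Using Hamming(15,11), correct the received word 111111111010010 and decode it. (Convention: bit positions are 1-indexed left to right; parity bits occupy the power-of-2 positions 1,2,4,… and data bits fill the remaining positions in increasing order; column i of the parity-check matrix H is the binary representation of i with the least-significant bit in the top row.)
Syndrome s = H · r^T (mod 2), r = 111111111010010:
  s[0] = (101010101010101)·(111111111010010) mod 2 = 1+0+1+0+1+0+1+0+1+0+1+0+0+0+0 mod 2 = 0
  s[1] = (011001100110011)·(111111111010010) mod 2 = 0+1+1+0+0+1+1+0+0+0+1+0+0+1+0 mod 2 = 0
  s[2] = (000111100001111)·(111111111010010) mod 2 = 0+0+0+1+1+1+1+0+0+0+0+0+0+1+0 mod 2 = 1
  s[3] = (000000011111111)·(111111111010010) mod 2 = 0+0+0+0+0+0+0+1+1+0+1+0+0+1+0 mod 2 = 0
Syndrome = 0010
Column 4 of H equals this syndrome → error at bit 4 (1-indexed).
Flip bit 4: 111111111010010 → 111011111010010
Extract data bits at positions {3,5,6,7,9,10,11,12,13,14,15}: 11111010010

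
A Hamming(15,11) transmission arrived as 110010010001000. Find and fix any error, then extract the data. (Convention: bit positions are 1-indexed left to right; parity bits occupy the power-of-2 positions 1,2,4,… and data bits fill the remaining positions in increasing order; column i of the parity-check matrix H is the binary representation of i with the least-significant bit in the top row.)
Syndrome s = H · r^T (mod 2), r = 110010010001000:
  s[0] = (101010101010101)·(110010010001000) mod 2 = 1+0+0+0+1+0+0+0+0+0+0+0+0+0+0 mod 2 = 0
  s[1] = (011001100110011)·(110010010001000) mod 2 = 0+1+0+0+0+0+0+0+0+0+0+0+0+0+0 mod 2 = 1
  s[2] = (000111100001111)·(110010010001000) mod 2 = 0+0+0+0+1+0+0+0+0+0+0+1+0+0+0 mod 2 = 0
  s[3] = (000000011111111)·(110010010001000) mod 2 = 0+0+0+0+0+0+0+1+0+0+0+1+0+0+0 mod 2 = 0
Syndrome = 0100
Column 2 of H equals this syndrome → error at bit 2 (1-indexed).
Flip bit 2: 110010010001000 → 100010010001000
Extract data bits at positions {3,5,6,7,9,10,11,12,13,14,15}: 01000001000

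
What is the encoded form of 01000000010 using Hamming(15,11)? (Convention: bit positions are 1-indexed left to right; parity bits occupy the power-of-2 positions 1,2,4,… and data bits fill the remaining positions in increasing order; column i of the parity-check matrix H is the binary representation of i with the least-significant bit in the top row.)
Codeword c = d · G (mod 2), d = 01000000010:
  c[0] = d·G[:,0] = (01000000010)·(11011010101) mod 2 = 0+1+0+0+0+0+0+0+0+0+0 mod 2 = 1
  c[1] = d·G[:,1] = (01000000010)·(10110110011) mod 2 = 0+0+0+0+0+0+0+0+0+1+0 mod 2 = 1
  c[2] = d·G[:,2] = (01000000010)·(10000000000) mod 2 = 0+0+0+0+0+0+0+0+0+0+0 mod 2 = 0
  c[3] = d·G[:,3] = (01000000010)·(01110001111) mod 2 = 0+1+0+0+0+0+0+0+0+1+0 mod 2 = 0
  c[4] = d·G[:,4] = (01000000010)·(01000000000) mod 2 = 0+1+0+0+0+0+0+0+0+0+0 mod 2 = 1
  c[5] = d·G[:,5] = (01000000010)·(00100000000) mod 2 = 0+0+0+0+0+0+0+0+0+0+0 mod 2 = 0
  c[6] = d·G[:,6] = (01000000010)·(00010000000) mod 2 = 0+0+0+0+0+0+0+0+0+0+0 mod 2 = 0
  c[7] = d·G[:,7] = (01000000010)·(00001111111) mod 2 = 0+0+0+0+0+0+0+0+0+1+0 mod 2 = 1
  c[8] = d·G[:,8] = (01000000010)·(00001000000) mod 2 = 0+0+0+0+0+0+0+0+0+0+0 mod 2 = 0
  c[9] = d·G[:,9] = (01000000010)·(00000100000) mod 2 = 0+0+0+0+0+0+0+0+0+0+0 mod 2 = 0
  c[10] = d·G[:,10] = (01000000010)·(00000010000) mod 2 = 0+0+0+0+0+0+0+0+0+0+0 mod 2 = 0
  c[11] = d·G[:,11] = (01000000010)·(00000001000) mod 2 = 0+0+0+0+0+0+0+0+0+0+0 mod 2 = 0
  c[12] = d·G[:,12] = (01000000010)·(00000000100) mod 2 = 0+0+0+0+0+0+0+0+0+0+0 mod 2 = 0
  c[13] = d·G[:,13] = (01000000010)·(00000000010) mod 2 = 0+0+0+0+0+0+0+0+0+1+0 mod 2 = 1
  c[14] = d·G[:,14] = (01000000010)·(00000000001) mod 2 = 0+0+0+0+0+0+0+0+0+0+0 mod 2 = 0
Codeword = 110010010000010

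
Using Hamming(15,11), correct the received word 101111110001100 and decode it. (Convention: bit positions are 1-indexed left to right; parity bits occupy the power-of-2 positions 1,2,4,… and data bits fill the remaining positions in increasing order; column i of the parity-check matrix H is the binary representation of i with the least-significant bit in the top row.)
Syndrome s = H · r^T (mod 2), r = 101111110001100:
  s[0] = (101010101010101)·(101111110001100) mod 2 = 1+0+1+0+1+0+1+0+0+0+0+0+1+0+0 mod 2 = 1
  s[1] = (011001100110011)·(101111110001100) mod 2 = 0+0+1+0+0+1+1+0+0+0+0+0+0+0+0 mod 2 = 1
  s[2] = (000111100001111)·(101111110001100) mod 2 = 0+0+0+1+1+1+1+0+0+0+0+1+1+0+0 mod 2 = 0
  s[3] = (000000011111111)·(101111110001100) mod 2 = 0+0+0+0+0+0+0+1+0+0+0+1+1+0+0 mod 2 = 1
Syndrome = 1101
Column 11 of H equals this syndrome → error at bit 11 (1-indexed).
Flip bit 11: 101111110001100 → 101111110011100
Extract data bits at positions {3,5,6,7,9,10,11,12,13,14,15}: 11110011100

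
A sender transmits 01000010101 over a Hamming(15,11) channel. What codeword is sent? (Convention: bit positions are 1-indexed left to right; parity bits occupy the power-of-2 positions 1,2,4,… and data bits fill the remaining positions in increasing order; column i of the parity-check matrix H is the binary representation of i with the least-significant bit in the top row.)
Codeword c = d · G (mod 2), d = 01000010101:
  c[0] = d·G[:,0] = (01000010101)·(11011010101) mod 2 = 0+1+0+0+0+0+1+0+1+0+1 mod 2 = 0
  c[1] = d·G[:,1] = (01000010101)·(10110110011) mod 2 = 0+0+0+0+0+0+1+0+0+0+1 mod 2 = 0
  c[2] = d·G[:,2] = (01000010101)·(10000000000) mod 2 = 0+0+0+0+0+0+0+0+0+0+0 mod 2 = 0
  c[3] = d·G[:,3] = (01000010101)·(01110001111) mod 2 = 0+1+0+0+0+0+0+0+1+0+1 mod 2 = 1
  c[4] = d·G[:,4] = (01000010101)·(01000000000) mod 2 = 0+1+0+0+0+0+0+0+0+0+0 mod 2 = 1
  c[5] = d·G[:,5] = (01000010101)·(00100000000) mod 2 = 0+0+0+0+0+0+0+0+0+0+0 mod 2 = 0
  c[6] = d·G[:,6] = (01000010101)·(00010000000) mod 2 = 0+0+0+0+0+0+0+0+0+0+0 mod 2 = 0
  c[7] = d·G[:,7] = (01000010101)·(00001111111) mod 2 = 0+0+0+0+0+0+1+0+1+0+1 mod 2 = 1
  c[8] = d·G[:,8] = (01000010101)·(00001000000) mod 2 = 0+0+0+0+0+0+0+0+0+0+0 mod 2 = 0
  c[9] = d·G[:,9] = (01000010101)·(00000100000) mod 2 = 0+0+0+0+0+0+0+0+0+0+0 mod 2 = 0
  c[10] = d·G[:,10] = (01000010101)·(00000010000) mod 2 = 0+0+0+0+0+0+1+0+0+0+0 mod 2 = 1
  c[11] = d·G[:,11] = (01000010101)·(00000001000) mod 2 = 0+0+0+0+0+0+0+0+0+0+0 mod 2 = 0
  c[12] = d·G[:,12] = (01000010101)·(00000000100) mod 2 = 0+0+0+0+0+0+0+0+1+0+0 mod 2 = 1
  c[13] = d·G[:,13] = (01000010101)·(00000000010) mod 2 = 0+0+0+0+0+0+0+0+0+0+0 mod 2 = 0
  c[14] = d·G[:,14] = (01000010101)·(00000000001) mod 2 = 0+0+0+0+0+0+0+0+0+0+1 mod 2 = 1
Codeword = 000110010010101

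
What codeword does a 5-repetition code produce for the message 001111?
Repeat each bit 5× and concatenate:
0→00000  0→00000  1→11111  1→11111  1→11111  1→11111
Codeword = 000000000011111111111111111111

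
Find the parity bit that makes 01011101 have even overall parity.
Sum of data bits: 0+1+0+1+1+1+0+1 = 5.
5 mod 2 = 1, so parity bit = 1.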